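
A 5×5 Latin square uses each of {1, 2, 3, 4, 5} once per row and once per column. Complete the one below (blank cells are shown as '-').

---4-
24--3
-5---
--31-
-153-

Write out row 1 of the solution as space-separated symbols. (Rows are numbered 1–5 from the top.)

(r2,c3) = 1
(r2,c4) = 5
(r3,c4) = 2
(r4,c2) = 2
(r5,c1) = 4
(r5,c5) = 2
(r1,c2) = 3
(r1,c3) = 2
(r3,c3) = 4
(r3,c5) = 1
(r4,c1) = 5
(r4,c5) = 4
(r1,c1) = 1
(r1,c5) = 5

1 3 2 4 5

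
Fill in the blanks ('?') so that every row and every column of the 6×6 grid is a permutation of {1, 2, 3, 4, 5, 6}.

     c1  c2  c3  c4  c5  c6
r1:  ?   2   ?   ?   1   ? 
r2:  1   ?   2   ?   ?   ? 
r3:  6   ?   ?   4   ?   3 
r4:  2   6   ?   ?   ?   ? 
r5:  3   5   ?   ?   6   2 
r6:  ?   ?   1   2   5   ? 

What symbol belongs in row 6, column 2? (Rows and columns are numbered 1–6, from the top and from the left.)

3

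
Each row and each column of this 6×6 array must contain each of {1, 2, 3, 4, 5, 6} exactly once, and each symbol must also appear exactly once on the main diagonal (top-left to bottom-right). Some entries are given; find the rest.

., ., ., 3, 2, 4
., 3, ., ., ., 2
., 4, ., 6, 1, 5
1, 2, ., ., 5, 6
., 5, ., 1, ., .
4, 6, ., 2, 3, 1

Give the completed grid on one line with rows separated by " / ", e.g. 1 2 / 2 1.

5 1 6 3 2 4 / 6 3 1 5 4 2 / 3 4 2 6 1 5 / 1 2 3 4 5 6 / 2 5 4 1 6 3 / 4 6 5 2 3 1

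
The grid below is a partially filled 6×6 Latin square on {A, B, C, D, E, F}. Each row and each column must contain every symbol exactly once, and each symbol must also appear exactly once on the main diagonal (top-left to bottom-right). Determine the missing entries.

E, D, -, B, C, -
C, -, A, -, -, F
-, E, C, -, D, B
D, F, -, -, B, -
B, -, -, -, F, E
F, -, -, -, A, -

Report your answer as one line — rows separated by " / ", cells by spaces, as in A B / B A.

E D F B C A / C B A D E F / A E C F D B / D F E A B C / B A D C F E / F C B E A D

row 1 has {B,C,D,E}; column 3 has {A,C} — only F is left for (r1,c3).
row 1 has {B,C,D,E,F}; column 6 has {B,E,F} — only A is left for (r1,c6).
row 2 has {A,C,F}; column 2 has {D,E,F}; the diagonal has {C,E,F} — only B is left for (r2,c2).
row 2 has {A,B,C,F}; column 5 has {A,B,C,D,F} — only E is left for (r2,c5).
row 3 has {B,C,D,E}; column 1 has {B,C,D,E,F} — only A is left for (r3,c1).
row 3 has {A,B,C,D,E}; column 4 has {B} — only F is left for (r3,c4).
row 4 has {B,D,F}; column 3 has {A,C,F} — only E is left for (r4,c3).
row 4 has {B,D,E,F}; column 4 has {B,F}; the diagonal has {B,C,E,F} — only A is left for (r4,c4).
row 4 has {A,B,D,E,F}; column 6 has {A,B,E,F} — only C is left for (r4,c6).
row 5 has {B,E,F}; column 3 has {A,C,E,F} — only D is left for (r5,c3).
row 5 has {B,D,E,F}; column 4 has {A,B,F} — only C is left for (r5,c4).
row 6 has {A,F}; column 2 has {B,D,E,F} — only C is left for (r6,c2).
row 6 has {A,C,F}; column 3 has {A,C,D,E,F} — only B is left for (r6,c3).
row 6 has {A,B,C,F}; column 6 has {A,B,C,E,F}; the diagonal has {A,B,C,E,F} — only D is left for (r6,c6).
row 2 has {A,B,C,E,F}; column 4 has {A,B,C,F} — only D is left for (r2,c4).
row 5 has {B,C,D,E,F}; column 2 has {B,C,D,E,F} — only A is left for (r5,c2).
row 6 has {A,B,C,D,F}; column 4 has {A,B,C,D,F} — only E is left for (r6,c4).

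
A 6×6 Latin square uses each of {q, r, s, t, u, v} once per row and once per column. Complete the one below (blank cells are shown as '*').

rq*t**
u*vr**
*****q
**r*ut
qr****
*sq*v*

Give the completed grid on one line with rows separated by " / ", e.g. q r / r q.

r q u t s v / u t v r q s / v u t s r q / s v r q u t / q r s v t u / t s q u v r

(r1,c5) = s
(r2,c2) = t
(r2,c5) = q
(r2,c6) = s
(r4,c2) = v
(r5,c5) = t
(r6,c1) = t
(r6,c4) = u
(r6,c6) = r
(r1,c3) = u
(r1,c6) = v
(r3,c2) = u
(r3,c5) = r
(r4,c1) = s
(r4,c4) = q
(r5,c3) = s
(r5,c4) = v
(r5,c6) = u
(r3,c1) = v
(r3,c3) = t
(r3,c4) = s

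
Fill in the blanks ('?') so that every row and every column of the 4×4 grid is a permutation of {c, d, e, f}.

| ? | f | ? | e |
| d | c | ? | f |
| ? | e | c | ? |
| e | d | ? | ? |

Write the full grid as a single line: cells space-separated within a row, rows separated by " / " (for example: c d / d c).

c f d e / d c e f / f e c d / e d f c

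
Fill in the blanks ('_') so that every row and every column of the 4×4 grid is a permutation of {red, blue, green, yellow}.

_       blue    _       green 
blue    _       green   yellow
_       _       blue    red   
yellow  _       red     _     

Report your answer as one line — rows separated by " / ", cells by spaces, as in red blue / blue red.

red blue yellow green / blue red green yellow / green yellow blue red / yellow green red blue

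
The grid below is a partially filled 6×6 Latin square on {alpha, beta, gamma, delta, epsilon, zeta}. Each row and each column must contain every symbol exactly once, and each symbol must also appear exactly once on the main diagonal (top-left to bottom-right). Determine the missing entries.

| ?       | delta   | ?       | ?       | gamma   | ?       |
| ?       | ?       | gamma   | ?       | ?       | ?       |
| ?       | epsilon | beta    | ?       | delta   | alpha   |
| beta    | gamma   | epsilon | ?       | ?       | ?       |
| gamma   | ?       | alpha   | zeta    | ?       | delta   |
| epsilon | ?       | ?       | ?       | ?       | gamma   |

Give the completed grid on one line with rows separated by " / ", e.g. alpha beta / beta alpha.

alpha delta zeta epsilon gamma beta / delta zeta gamma alpha beta epsilon / zeta epsilon beta gamma delta alpha / beta gamma epsilon delta alpha zeta / gamma beta alpha zeta epsilon delta / epsilon alpha delta beta zeta gamma

At row 1, column 3: row 1 has {gamma,delta}; column 3 has {alpha,beta,gamma,epsilon}; that leaves zeta.
At row 3, column 1: row 3 has {alpha,beta,delta,epsilon}; column 1 has {beta,gamma,epsilon}; that leaves zeta.
At row 3, column 4: row 3 has {alpha,beta,delta,epsilon,zeta}; column 4 has {zeta}; that leaves gamma.
At row 4, column 6: row 4 has {beta,gamma,epsilon}; column 6 has {alpha,gamma,delta}; that leaves zeta.
At row 5, column 2: row 5 has {alpha,gamma,delta,zeta}; column 2 has {gamma,delta,epsilon}; that leaves beta.
At row 5, column 5: row 5 has {alpha,beta,gamma,delta,zeta}; column 5 has {gamma,delta}; the diagonal has {beta,gamma}; that leaves epsilon.
At row 6, column 3: row 6 has {gamma,epsilon}; column 3 has {alpha,beta,gamma,epsilon,zeta}; that leaves delta.
At row 1, column 1: row 1 has {gamma,delta,zeta}; column 1 has {beta,gamma,epsilon,zeta}; the diagonal has {beta,gamma,epsilon}; that leaves alpha.
At row 2, column 1: row 2 has {gamma}; column 1 has {alpha,beta,gamma,epsilon,zeta}; that leaves delta.
At row 2, column 2: row 2 has {gamma,delta}; column 2 has {beta,gamma,delta,epsilon}; the diagonal has {alpha,beta,gamma,epsilon}; that leaves zeta.
At row 4, column 4: row 4 has {beta,gamma,epsilon,zeta}; column 4 has {gamma,zeta}; the diagonal has {alpha,beta,gamma,epsilon,zeta}; that leaves delta.
At row 4, column 5: row 4 has {beta,gamma,delta,epsilon,zeta}; column 5 has {gamma,delta,epsilon}; that leaves alpha.
At row 6, column 2: row 6 has {gamma,delta,epsilon}; column 2 has {beta,gamma,delta,epsilon,zeta}; that leaves alpha.
At row 6, column 4: row 6 has {alpha,gamma,delta,epsilon}; column 4 has {gamma,delta,zeta}; that leaves beta.
At row 6, column 5: row 6 has {alpha,beta,gamma,delta,epsilon}; column 5 has {alpha,gamma,delta,epsilon}; that leaves zeta.
At row 1, column 4: row 1 has {alpha,gamma,delta,zeta}; column 4 has {beta,gamma,delta,zeta}; that leaves epsilon.
At row 1, column 6: row 1 has {alpha,gamma,delta,epsilon,zeta}; column 6 has {alpha,gamma,delta,zeta}; that leaves beta.
At row 2, column 4: row 2 has {gamma,delta,zeta}; column 4 has {beta,gamma,delta,epsilon,zeta}; that leaves alpha.
At row 2, column 5: row 2 has {alpha,gamma,delta,zeta}; column 5 has {alpha,gamma,delta,epsilon,zeta}; that leaves beta.
At row 2, column 6: row 2 has {alpha,beta,gamma,delta,zeta}; column 6 has {alpha,beta,gamma,delta,zeta}; that leaves epsilon.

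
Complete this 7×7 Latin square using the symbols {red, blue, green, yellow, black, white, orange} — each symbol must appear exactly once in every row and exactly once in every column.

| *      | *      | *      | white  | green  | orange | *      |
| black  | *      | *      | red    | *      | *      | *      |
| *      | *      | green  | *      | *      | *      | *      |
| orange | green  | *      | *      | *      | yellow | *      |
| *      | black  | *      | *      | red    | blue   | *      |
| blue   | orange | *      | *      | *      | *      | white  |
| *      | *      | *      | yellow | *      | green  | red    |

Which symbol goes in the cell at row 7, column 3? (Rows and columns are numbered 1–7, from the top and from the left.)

(r2,c6) = white
(r7,c1) = white
(r7,c2) = blue
(r2,c2) = yellow
(r1,c2) = red
(r3,c2) = white
(r1,c1) = yellow
(r3,c1) = red
(r3,c6) = black
(r5,c1) = green
(r5,c4) = orange
(r5,c7) = yellow
(r6,c6) = red
(r3,c4) = blue
(r3,c7) = orange
(r4,c4) = black
(r4,c7) = blue
(r5,c3) = white
(r6,c4) = green
(r1,c7) = black
(r2,c7) = green
(r3,c5) = yellow
(r4,c3) = red
(r4,c5) = white
(r6,c5) = black
(r7,c5) = orange
(r1,c3) = blue
(r2,c3) = orange
(r2,c5) = blue
(r6,c3) = yellow
(r7,c3) = black

black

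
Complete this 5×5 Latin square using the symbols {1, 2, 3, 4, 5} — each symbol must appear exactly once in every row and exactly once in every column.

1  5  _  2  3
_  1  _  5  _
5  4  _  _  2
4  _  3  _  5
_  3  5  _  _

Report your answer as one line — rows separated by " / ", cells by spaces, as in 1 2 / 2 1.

1 5 4 2 3 / 3 1 2 5 4 / 5 4 1 3 2 / 4 2 3 1 5 / 2 3 5 4 1

(r1,c3) = 4
(r2,c3) = 2
(r2,c5) = 4
(r3,c3) = 1
(r3,c4) = 3
(r4,c2) = 2
(r4,c4) = 1
(r5,c1) = 2
(r5,c4) = 4
(r5,c5) = 1
(r2,c1) = 3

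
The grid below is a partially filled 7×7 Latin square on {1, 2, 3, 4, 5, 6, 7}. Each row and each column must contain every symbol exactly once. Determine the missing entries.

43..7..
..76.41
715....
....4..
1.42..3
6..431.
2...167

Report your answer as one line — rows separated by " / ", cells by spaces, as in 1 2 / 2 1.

4 3 6 1 7 5 2 / 3 5 7 6 2 4 1 / 7 1 5 3 6 2 4 / 5 2 1 7 4 3 6 / 1 6 4 2 5 7 3 / 6 7 2 4 3 1 5 / 2 4 3 5 1 6 7

Cell (r3,c4): row 3 has {1,5,7}; column 4 has {2,4,6} → 3.
Cell (r3,c6): row 3 has {1,3,5,7}; column 6 has {1,4,6} → 2.
Cell (r6,c3): row 6 has {1,3,4,6}; column 3 has {4,5,7} → 2.
Cell (r6,c7): row 6 has {1,2,3,4,6}; column 7 has {1,3,7} → 5.
Cell (r7,c3): row 7 has {1,2,6,7}; column 3 has {2,4,5,7} → 3.
Cell (r7,c4): row 7 has {1,2,3,6,7}; column 4 has {2,3,4,6} → 5.
Cell (r1,c4): row 1 has {3,4,7}; column 4 has {2,3,4,5,6} → 1.
Cell (r1,c6): row 1 has {1,3,4,7}; column 6 has {1,2,4,6} → 5.
Cell (r3,c5): row 3 has {1,2,3,5,7}; column 5 has {1,3,4,7} → 6.
Cell (r3,c7): row 3 has {1,2,3,5,6,7}; column 7 has {1,3,5,7} → 4.
Cell (r4,c4): row 4 has {4}; column 4 has {1,2,3,4,5,6} → 7.
Cell (r4,c6): row 4 has {4,7}; column 6 has {1,2,4,5,6} → 3.
Cell (r5,c5): row 5 has {1,2,3,4}; column 5 has {1,3,4,6,7} → 5.
Cell (r5,c6): row 5 has {1,2,3,4,5}; column 6 has {1,2,3,4,5,6} → 7.
Cell (r6,c2): row 6 has {1,2,3,4,5,6}; column 2 has {1,3} → 7.
Cell (r7,c2): row 7 has {1,2,3,5,6,7}; column 2 has {1,3,7} → 4.
Cell (r1,c3): row 1 has {1,3,4,5,7}; column 3 has {2,3,4,5,7} → 6.
Cell (r1,c7): row 1 has {1,3,4,5,6,7}; column 7 has {1,3,4,5,7} → 2.
Cell (r2,c5): row 2 has {1,4,6,7}; column 5 has {1,3,4,5,6,7} → 2.
Cell (r4,c1): row 4 has {3,4,7}; column 1 has {1,2,4,6,7} → 5.
Cell (r4,c3): row 4 has {3,4,5,7}; column 3 has {2,3,4,5,6,7} → 1.
Cell (r4,c7): row 4 has {1,3,4,5,7}; column 7 has {1,2,3,4,5,7} → 6.
Cell (r5,c2): row 5 has {1,2,3,4,5,7}; column 2 has {1,3,4,7} → 6.
Cell (r2,c1): row 2 has {1,2,4,6,7}; column 1 has {1,2,4,5,6,7} → 3.
Cell (r2,c2): row 2 has {1,2,3,4,6,7}; column 2 has {1,3,4,6,7} → 5.
Cell (r4,c2): row 4 has {1,3,4,5,6,7}; column 2 has {1,3,4,5,6,7} → 2.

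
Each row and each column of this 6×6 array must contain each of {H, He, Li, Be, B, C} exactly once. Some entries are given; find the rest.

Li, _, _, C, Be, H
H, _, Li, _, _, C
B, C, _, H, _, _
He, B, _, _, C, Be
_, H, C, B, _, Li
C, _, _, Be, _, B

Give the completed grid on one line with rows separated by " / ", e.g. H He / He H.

(r1,c2) = He
(r1,c3) = B
(r2,c2) = Be
(r2,c4) = He
(r2,c5) = B
(r3,c6) = He
(r4,c3) = H
(r4,c4) = Li
(r5,c1) = Be
(r5,c5) = He
(r6,c2) = Li
(r6,c3) = He
(r6,c5) = H
(r3,c3) = Be
(r3,c5) = Li

Li He B C Be H / H Be Li He B C / B C Be H Li He / He B H Li C Be / Be H C B He Li / C Li He Be H B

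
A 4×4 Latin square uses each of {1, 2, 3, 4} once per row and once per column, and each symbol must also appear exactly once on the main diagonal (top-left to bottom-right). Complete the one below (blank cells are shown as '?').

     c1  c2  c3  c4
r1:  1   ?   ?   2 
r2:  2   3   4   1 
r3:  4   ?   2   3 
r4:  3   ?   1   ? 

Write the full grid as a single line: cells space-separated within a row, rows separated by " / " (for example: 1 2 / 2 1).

(r1,c2) = 4
(r1,c3) = 3
(r3,c2) = 1
(r4,c2) = 2
(r4,c4) = 4

1 4 3 2 / 2 3 4 1 / 4 1 2 3 / 3 2 1 4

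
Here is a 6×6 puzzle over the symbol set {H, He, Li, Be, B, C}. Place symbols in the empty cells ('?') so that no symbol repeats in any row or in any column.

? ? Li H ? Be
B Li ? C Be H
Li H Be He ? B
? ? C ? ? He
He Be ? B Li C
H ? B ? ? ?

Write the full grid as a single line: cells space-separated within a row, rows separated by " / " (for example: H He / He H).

C He Li H B Be / B Li He C Be H / Li H Be He C B / Be B C Li H He / He Be H B Li C / H C B Be He Li

(r1,c1): row 1 has {H,Li,Be}; column 1 has {H,He,Li,B}, so it must be C.
(r2,c3): row 2 has {H,Li,Be,B,C}; column 3 has {Li,Be,B,C}, so it must be He.
(r3,c5): row 3 has {H,He,Li,Be,B}; column 5 has {Li,Be}, so it must be C.
(r4,c1): row 4 has {He,C}; column 1 has {H,He,Li,B,C}, so it must be Be.
(r4,c2): row 4 has {He,Be,C}; column 2 has {H,Li,Be}, so it must be B.
(r4,c4): row 4 has {He,Be,B,C}; column 4 has {H,He,B,C}, so it must be Li.
(r4,c5): row 4 has {He,Li,Be,B,C}; column 5 has {Li,Be,C}, so it must be H.
(r5,c3): row 5 has {He,Li,Be,B,C}; column 3 has {He,Li,Be,B,C}, so it must be H.
(r6,c4): row 6 has {H,B}; column 4 has {H,He,Li,B,C}, so it must be Be.
(r6,c5): row 6 has {H,Be,B}; column 5 has {H,Li,Be,C}, so it must be He.
(r6,c6): row 6 has {H,He,Be,B}; column 6 has {H,He,Be,B,C}, so it must be Li.
(r1,c2): row 1 has {H,Li,Be,C}; column 2 has {H,Li,Be,B}, so it must be He.
(r1,c5): row 1 has {H,He,Li,Be,C}; column 5 has {H,He,Li,Be,C}, so it must be B.
(r6,c2): row 6 has {H,He,Li,Be,B}; column 2 has {H,He,Li,Be,B}, so it must be C.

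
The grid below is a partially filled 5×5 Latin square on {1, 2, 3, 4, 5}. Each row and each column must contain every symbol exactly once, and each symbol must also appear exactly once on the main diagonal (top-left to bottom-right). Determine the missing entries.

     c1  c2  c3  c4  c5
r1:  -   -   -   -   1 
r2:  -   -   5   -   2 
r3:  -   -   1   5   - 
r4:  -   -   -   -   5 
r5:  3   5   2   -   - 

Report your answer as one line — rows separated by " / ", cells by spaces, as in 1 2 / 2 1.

5 2 4 3 1 / 1 3 5 4 2 / 2 4 1 5 3 / 4 1 3 2 5 / 3 5 2 1 4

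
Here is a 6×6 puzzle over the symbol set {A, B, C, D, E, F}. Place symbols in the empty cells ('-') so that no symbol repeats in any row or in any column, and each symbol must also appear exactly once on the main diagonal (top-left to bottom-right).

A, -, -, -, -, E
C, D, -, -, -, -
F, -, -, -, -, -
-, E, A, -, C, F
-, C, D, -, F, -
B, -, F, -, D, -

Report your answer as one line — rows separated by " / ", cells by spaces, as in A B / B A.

(r1,c5): row 1 has {A,E}; column 5 has {C,D,F}, so it must be B.
(r4,c1): row 4 has {A,C,E,F}; column 1 has {A,B,C,F}, so it must be D.
(r4,c4): row 4 has {A,C,D,E,F}; column 4 is empty so far; the diagonal has {A,D,F}, so it must be B.
(r5,c1): row 5 has {C,D,F}; column 1 has {A,B,C,D,F}, so it must be E.
(r5,c4): row 5 has {C,D,E,F}; column 4 has {B}, so it must be A.
(r5,c6): row 5 has {A,C,D,E,F}; column 6 has {E,F}, so it must be B.
(r6,c2): row 6 has {B,D,F}; column 2 has {C,D,E}, so it must be A.
(r6,c6): row 6 has {A,B,D,F}; column 6 has {B,E,F}; the diagonal has {A,B,D,F}, so it must be C.
(r1,c2): row 1 has {A,B,E}; column 2 has {A,C,D,E}, so it must be F.
(r1,c3): row 1 has {A,B,E,F}; column 3 has {A,D,F}, so it must be C.
(r1,c4): row 1 has {A,B,C,E,F}; column 4 has {A,B}, so it must be D.
(r2,c6): row 2 has {C,D}; column 6 has {B,C,E,F}, so it must be A.
(r3,c2): row 3 has {F}; column 2 has {A,C,D,E,F}, so it must be B.
(r3,c3): row 3 has {B,F}; column 3 has {A,C,D,F}; the diagonal has {A,B,C,D,F}, so it must be E.
(r3,c4): row 3 has {B,E,F}; column 4 has {A,B,D}, so it must be C.
(r3,c5): row 3 has {B,C,E,F}; column 5 has {B,C,D,F}, so it must be A.
(r3,c6): row 3 has {A,B,C,E,F}; column 6 has {A,B,C,E,F}, so it must be D.
(r6,c4): row 6 has {A,B,C,D,F}; column 4 has {A,B,C,D}, so it must be E.
(r2,c3): row 2 has {A,C,D}; column 3 has {A,C,D,E,F}, so it must be B.
(r2,c4): row 2 has {A,B,C,D}; column 4 has {A,B,C,D,E}, so it must be F.
(r2,c5): row 2 has {A,B,C,D,F}; column 5 has {A,B,C,D,F}, so it must be E.

A F C D B E / C D B F E A / F B E C A D / D E A B C F / E C D A F B / B A F E D C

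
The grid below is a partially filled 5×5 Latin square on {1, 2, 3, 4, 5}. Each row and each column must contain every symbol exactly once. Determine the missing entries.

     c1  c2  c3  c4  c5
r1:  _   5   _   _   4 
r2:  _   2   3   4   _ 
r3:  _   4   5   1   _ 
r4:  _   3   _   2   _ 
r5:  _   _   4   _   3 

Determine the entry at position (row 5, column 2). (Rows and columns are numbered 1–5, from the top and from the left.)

1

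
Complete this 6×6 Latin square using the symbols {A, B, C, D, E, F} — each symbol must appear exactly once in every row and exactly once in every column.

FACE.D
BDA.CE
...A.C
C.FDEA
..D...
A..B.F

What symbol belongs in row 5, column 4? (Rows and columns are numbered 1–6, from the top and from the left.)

C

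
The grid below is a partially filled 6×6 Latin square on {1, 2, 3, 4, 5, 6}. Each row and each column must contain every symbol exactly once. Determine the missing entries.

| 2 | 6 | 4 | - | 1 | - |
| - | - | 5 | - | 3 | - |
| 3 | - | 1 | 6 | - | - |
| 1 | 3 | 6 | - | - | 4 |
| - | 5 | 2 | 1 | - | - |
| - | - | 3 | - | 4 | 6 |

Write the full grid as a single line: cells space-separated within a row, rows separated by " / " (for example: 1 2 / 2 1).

2 6 4 3 1 5 / 6 2 5 4 3 1 / 3 4 1 6 5 2 / 1 3 6 5 2 4 / 4 5 2 1 6 3 / 5 1 3 2 4 6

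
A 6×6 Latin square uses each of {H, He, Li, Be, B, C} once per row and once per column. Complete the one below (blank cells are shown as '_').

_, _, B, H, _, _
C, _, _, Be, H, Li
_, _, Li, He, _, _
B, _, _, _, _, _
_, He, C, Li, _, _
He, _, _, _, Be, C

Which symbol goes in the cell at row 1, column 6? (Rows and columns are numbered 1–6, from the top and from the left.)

Be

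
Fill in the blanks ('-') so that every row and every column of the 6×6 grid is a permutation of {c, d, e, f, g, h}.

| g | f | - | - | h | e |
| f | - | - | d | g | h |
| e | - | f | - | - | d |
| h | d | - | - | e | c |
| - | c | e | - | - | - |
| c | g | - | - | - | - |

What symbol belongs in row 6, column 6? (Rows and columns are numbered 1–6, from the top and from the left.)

f

(r1,c4) = c
(r2,c2) = e
(r2,c3) = c
(r3,c2) = h
(r3,c4) = g
(r3,c5) = c
(r4,c3) = g
(r4,c4) = f
(r5,c1) = d
(r5,c4) = h
(r5,c5) = f
(r5,c6) = g
(r6,c4) = e
(r6,c5) = d
(r6,c6) = f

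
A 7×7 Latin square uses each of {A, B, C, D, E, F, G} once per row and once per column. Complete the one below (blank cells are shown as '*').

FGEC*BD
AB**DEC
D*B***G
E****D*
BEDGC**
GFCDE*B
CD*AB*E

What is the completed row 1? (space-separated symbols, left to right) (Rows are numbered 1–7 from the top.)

F G E C A B D

(r1,c5) = A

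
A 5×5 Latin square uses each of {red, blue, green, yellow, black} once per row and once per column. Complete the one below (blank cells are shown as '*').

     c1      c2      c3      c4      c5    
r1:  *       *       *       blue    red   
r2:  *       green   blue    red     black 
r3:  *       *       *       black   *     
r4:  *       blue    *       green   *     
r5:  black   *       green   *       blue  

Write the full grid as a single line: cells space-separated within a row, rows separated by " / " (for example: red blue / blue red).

green black yellow blue red / yellow green blue red black / blue yellow red black green / red blue black green yellow / black red green yellow blue

At row 2, column 1: row 2 has {red,blue,green,black}; column 1 has {black}; that leaves yellow.
At row 4, column 1: row 4 has {blue,green}; column 1 has {yellow,black}; that leaves red.
At row 4, column 5: row 4 has {red,blue,green}; column 5 has {red,blue,black}; that leaves yellow.
At row 5, column 4: row 5 has {blue,green,black}; column 4 has {red,blue,green,black}; that leaves yellow.
At row 1, column 1: row 1 has {red,blue}; column 1 has {red,yellow,black}; that leaves green.
At row 3, column 1: row 3 has {black}; column 1 has {red,green,yellow,black}; that leaves blue.
At row 3, column 5: row 3 has {blue,black}; column 5 has {red,blue,yellow,black}; that leaves green.
At row 4, column 3: row 4 has {red,blue,green,yellow}; column 3 has {blue,green}; that leaves black.
At row 5, column 2: row 5 has {blue,green,yellow,black}; column 2 has {blue,green}; that leaves red.
At row 1, column 3: row 1 has {red,blue,green}; column 3 has {blue,green,black}; that leaves yellow.
At row 3, column 2: row 3 has {blue,green,black}; column 2 has {red,blue,green}; that leaves yellow.
At row 3, column 3: row 3 has {blue,green,yellow,black}; column 3 has {blue,green,yellow,black}; that leaves red.
At row 1, column 2: row 1 has {red,blue,green,yellow}; column 2 has {red,blue,green,yellow}; that leaves black.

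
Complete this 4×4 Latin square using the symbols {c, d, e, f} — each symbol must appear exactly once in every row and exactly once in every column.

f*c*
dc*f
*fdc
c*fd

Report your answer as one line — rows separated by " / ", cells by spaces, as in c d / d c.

f d c e / d c e f / e f d c / c e f d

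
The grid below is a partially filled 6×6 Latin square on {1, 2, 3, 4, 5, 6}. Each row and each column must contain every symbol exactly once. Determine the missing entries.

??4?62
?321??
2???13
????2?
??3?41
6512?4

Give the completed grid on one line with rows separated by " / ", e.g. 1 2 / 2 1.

(r1,c2): row 1 has {2,4,6}; column 2 has {3,5}, so it must be 1.
(r2,c5): row 2 has {1,2,3}; column 5 has {1,2,4,6}, so it must be 5.
(r2,c6): row 2 has {1,2,3,5}; column 6 has {1,2,3,4}, so it must be 6.
(r4,c6): row 4 has {2}; column 6 has {1,2,3,4,6}, so it must be 5.
(r5,c1): row 5 has {1,3,4}; column 1 has {2,6}, so it must be 5.
(r5,c4): row 5 has {1,3,4,5}; column 4 has {1,2}, so it must be 6.
(r6,c5): row 6 has {1,2,4,5,6}; column 5 has {1,2,4,5,6}, so it must be 3.
(r1,c1): row 1 has {1,2,4,6}; column 1 has {2,5,6}, so it must be 3.
(r1,c4): row 1 has {1,2,3,4,6}; column 4 has {1,2,6}, so it must be 5.
(r2,c1): row 2 has {1,2,3,5,6}; column 1 has {2,3,5,6}, so it must be 4.
(r3,c4): row 3 has {1,2,3}; column 4 has {1,2,5,6}, so it must be 4.
(r4,c1): row 4 has {2,5}; column 1 has {2,3,4,5,6}, so it must be 1.
(r4,c3): row 4 has {1,2,5}; column 3 has {1,2,3,4}, so it must be 6.
(r4,c4): row 4 has {1,2,5,6}; column 4 has {1,2,4,5,6}, so it must be 3.
(r5,c2): row 5 has {1,3,4,5,6}; column 2 has {1,3,5}, so it must be 2.
(r3,c2): row 3 has {1,2,3,4}; column 2 has {1,2,3,5}, so it must be 6.
(r3,c3): row 3 has {1,2,3,4,6}; column 3 has {1,2,3,4,6}, so it must be 5.
(r4,c2): row 4 has {1,2,3,5,6}; column 2 has {1,2,3,5,6}, so it must be 4.

3 1 4 5 6 2 / 4 3 2 1 5 6 / 2 6 5 4 1 3 / 1 4 6 3 2 5 / 5 2 3 6 4 1 / 6 5 1 2 3 4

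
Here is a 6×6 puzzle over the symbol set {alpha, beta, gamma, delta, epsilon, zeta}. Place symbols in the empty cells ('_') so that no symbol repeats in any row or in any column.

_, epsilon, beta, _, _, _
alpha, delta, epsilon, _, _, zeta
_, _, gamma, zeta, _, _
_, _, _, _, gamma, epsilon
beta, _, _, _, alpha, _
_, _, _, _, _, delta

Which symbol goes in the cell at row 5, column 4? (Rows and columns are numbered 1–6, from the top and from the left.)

At row 2, column 5: row 2 has {alpha,delta,epsilon,zeta}; column 5 has {alpha,gamma}; that leaves beta.
At row 5, column 6: row 5 has {alpha,beta}; column 6 has {delta,epsilon,zeta}; that leaves gamma.
At row 1, column 6: row 1 has {beta,epsilon}; column 6 has {gamma,delta,epsilon,zeta}; that leaves alpha.
At row 2, column 4: row 2 has {alpha,beta,delta,epsilon,zeta}; column 4 has {zeta}; that leaves gamma.
At row 3, column 6: row 3 has {gamma,zeta}; column 6 has {alpha,gamma,delta,epsilon,zeta}; that leaves beta.
At row 5, column 2: row 5 has {alpha,beta,gamma}; column 2 has {delta,epsilon}; that leaves zeta.
At row 5, column 3: row 5 has {alpha,beta,gamma,zeta}; column 3 has {beta,gamma,epsilon}; that leaves delta.
At row 5, column 4: row 5 has {alpha,beta,gamma,delta,zeta}; column 4 has {gamma,zeta}; that leaves epsilon.

epsilon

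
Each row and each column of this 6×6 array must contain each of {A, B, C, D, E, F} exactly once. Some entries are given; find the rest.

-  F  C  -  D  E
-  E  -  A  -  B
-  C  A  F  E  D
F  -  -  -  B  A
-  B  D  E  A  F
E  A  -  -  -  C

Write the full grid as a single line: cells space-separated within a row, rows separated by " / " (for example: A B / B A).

A F C B D E / D E F A C B / B C A F E D / F D E C B A / C B D E A F / E A B D F C

(r1,c4): row 1 has {C,D,E,F}; column 4 has {A,E,F}, so it must be B.
(r2,c3): row 2 has {A,B,E}; column 3 has {A,C,D}, so it must be F.
(r2,c5): row 2 has {A,B,E,F}; column 5 has {A,B,D,E}, so it must be C.
(r3,c1): row 3 has {A,C,D,E,F}; column 1 has {E,F}, so it must be B.
(r4,c2): row 4 has {A,B,F}; column 2 has {A,B,C,E,F}, so it must be D.
(r4,c3): row 4 has {A,B,D,F}; column 3 has {A,C,D,F}, so it must be E.
(r4,c4): row 4 has {A,B,D,E,F}; column 4 has {A,B,E,F}, so it must be C.
(r5,c1): row 5 has {A,B,D,E,F}; column 1 has {B,E,F}, so it must be C.
(r6,c3): row 6 has {A,C,E}; column 3 has {A,C,D,E,F}, so it must be B.
(r6,c4): row 6 has {A,B,C,E}; column 4 has {A,B,C,E,F}, so it must be D.
(r6,c5): row 6 has {A,B,C,D,E}; column 5 has {A,B,C,D,E}, so it must be F.
(r1,c1): row 1 has {B,C,D,E,F}; column 1 has {B,C,E,F}, so it must be A.
(r2,c1): row 2 has {A,B,C,E,F}; column 1 has {A,B,C,E,F}, so it must be D.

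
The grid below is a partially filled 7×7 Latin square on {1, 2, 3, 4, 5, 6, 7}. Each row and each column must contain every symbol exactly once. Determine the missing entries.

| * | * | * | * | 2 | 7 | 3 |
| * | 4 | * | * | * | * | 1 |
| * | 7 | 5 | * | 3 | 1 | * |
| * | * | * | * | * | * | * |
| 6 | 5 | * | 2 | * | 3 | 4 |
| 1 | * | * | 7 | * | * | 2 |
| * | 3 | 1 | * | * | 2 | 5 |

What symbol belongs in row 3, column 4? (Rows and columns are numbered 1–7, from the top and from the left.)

4

row 3 has {1,3,5,7}; column 7 has {1,2,3,4,5} — only 6 is left for (r3,c7).
row 4 is empty so far; column 7 has {1,2,3,4,5,6} — only 7 is left for (r4,c7).
row 5 has {2,3,4,5,6}; column 3 has {1,5} — only 7 is left for (r5,c3).
row 5 has {2,3,4,5,6,7}; column 5 has {2,3} — only 1 is left for (r5,c5).
row 6 has {1,2,7}; column 2 has {3,4,5,7} — only 6 is left for (r6,c2).
row 1 has {2,3,7}; column 2 has {3,4,5,6,7} — only 1 is left for (r1,c2).
row 3 has {1,3,5,6,7}; column 4 has {2,7} — only 4 is left for (r3,c4).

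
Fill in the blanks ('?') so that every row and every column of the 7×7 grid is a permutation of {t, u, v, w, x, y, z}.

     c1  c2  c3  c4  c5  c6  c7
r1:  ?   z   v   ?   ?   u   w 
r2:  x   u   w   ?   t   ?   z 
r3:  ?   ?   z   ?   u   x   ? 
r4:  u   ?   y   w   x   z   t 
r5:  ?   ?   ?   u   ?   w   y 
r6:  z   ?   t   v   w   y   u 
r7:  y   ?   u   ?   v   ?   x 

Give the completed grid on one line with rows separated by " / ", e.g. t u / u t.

row 1 has {u,v,w,z}; column 1 has {u,x,y,z} — only t is left for (r1,c1).
row 1 has {t,u,v,w,z}; column 5 has {t,u,v,w,x} — only y is left for (r1,c5).
row 2 has {t,u,w,x,z}; column 4 has {u,v,w} — only y is left for (r2,c4).
row 2 has {t,u,w,x,y,z}; column 6 has {u,w,x,y,z} — only v is left for (r2,c6).
row 3 has {u,x,z}; column 4 has {u,v,w,y} — only t is left for (r3,c4).
row 3 has {t,u,x,z}; column 7 has {t,u,w,x,y,z} — only v is left for (r3,c7).
row 4 has {t,u,w,x,y,z}; column 2 has {u,z} — only v is left for (r4,c2).
row 5 has {u,w,y}; column 1 has {t,u,x,y,z} — only v is left for (r5,c1).
row 5 has {u,v,w,y}; column 3 has {t,u,v,w,y,z} — only x is left for (r5,c3).
row 5 has {u,v,w,x,y}; column 5 has {t,u,v,w,x,y} — only z is left for (r5,c5).
row 6 has {t,u,v,w,y,z}; column 2 has {u,v,z} — only x is left for (r6,c2).
row 7 has {u,v,x,y}; column 4 has {t,u,v,w,y} — only z is left for (r7,c4).
row 7 has {u,v,x,y,z}; column 6 has {u,v,w,x,y,z} — only t is left for (r7,c6).
row 1 has {t,u,v,w,y,z}; column 4 has {t,u,v,w,y,z} — only x is left for (r1,c4).
row 3 has {t,u,v,x,z}; column 1 has {t,u,v,x,y,z} — only w is left for (r3,c1).
row 3 has {t,u,v,w,x,z}; column 2 has {u,v,x,z} — only y is left for (r3,c2).
row 5 has {u,v,w,x,y,z}; column 2 has {u,v,x,y,z} — only t is left for (r5,c2).
row 7 has {t,u,v,x,y,z}; column 2 has {t,u,v,x,y,z} — only w is left for (r7,c2).

t z v x y u w / x u w y t v z / w y z t u x v / u v y w x z t / v t x u z w y / z x t v w y u / y w u z v t x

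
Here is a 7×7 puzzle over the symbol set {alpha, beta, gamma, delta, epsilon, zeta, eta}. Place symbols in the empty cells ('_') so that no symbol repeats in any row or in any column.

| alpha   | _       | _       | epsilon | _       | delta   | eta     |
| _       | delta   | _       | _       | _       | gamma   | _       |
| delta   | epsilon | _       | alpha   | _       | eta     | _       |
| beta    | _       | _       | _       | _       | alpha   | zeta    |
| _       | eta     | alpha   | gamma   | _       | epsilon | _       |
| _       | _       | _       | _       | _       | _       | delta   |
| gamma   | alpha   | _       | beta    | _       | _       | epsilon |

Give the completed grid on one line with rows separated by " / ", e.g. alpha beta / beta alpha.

At row 4, column 2: row 4 has {alpha,beta,zeta}; column 2 has {alpha,delta,epsilon,eta}; that leaves gamma.
At row 5, column 1: row 5 has {alpha,gamma,epsilon,eta}; column 1 has {alpha,beta,gamma,delta}; that leaves zeta.
At row 5, column 7: row 5 has {alpha,gamma,epsilon,zeta,eta}; column 7 has {delta,epsilon,zeta,eta}; that leaves beta.
At row 7, column 6: row 7 has {alpha,beta,gamma,epsilon}; column 6 has {alpha,gamma,delta,epsilon,eta}; that leaves zeta.
At row 2, column 7: row 2 has {gamma,delta}; column 7 has {beta,delta,epsilon,zeta,eta}; that leaves alpha.
At row 3, column 7: row 3 has {alpha,delta,epsilon,eta}; column 7 has {alpha,beta,delta,epsilon,zeta,eta}; that leaves gamma.
At row 5, column 5: row 5 has {alpha,beta,gamma,epsilon,zeta,eta}; column 5 is empty so far; that leaves delta.
At row 6, column 6: row 6 has {delta}; column 6 has {alpha,gamma,delta,epsilon,zeta,eta}; that leaves beta.
At row 7, column 5: row 7 has {alpha,beta,gamma,epsilon,zeta}; column 5 has {delta}; that leaves eta.
At row 4, column 5: row 4 has {alpha,beta,gamma,zeta}; column 5 has {delta,eta}; that leaves epsilon.
At row 6, column 2: row 6 has {beta,delta}; column 2 has {alpha,gamma,delta,epsilon,eta}; that leaves zeta.
At row 6, column 4: row 6 has {beta,delta,zeta}; column 4 has {alpha,beta,gamma,epsilon}; that leaves eta.
At row 7, column 3: row 7 has {alpha,beta,gamma,epsilon,zeta,eta}; column 3 has {alpha}; that leaves delta.
At row 1, column 2: row 1 has {alpha,delta,epsilon,eta}; column 2 has {alpha,gamma,delta,epsilon,zeta,eta}; that leaves beta.
At row 2, column 4: row 2 has {alpha,gamma,delta}; column 4 has {alpha,beta,gamma,epsilon,eta}; that leaves zeta.
At row 2, column 5: row 2 has {alpha,gamma,delta,zeta}; column 5 has {delta,epsilon,eta}; that leaves beta.
At row 3, column 5: row 3 has {alpha,gamma,delta,epsilon,eta}; column 5 has {beta,delta,epsilon,eta}; that leaves zeta.
At row 4, column 3: row 4 has {alpha,beta,gamma,epsilon,zeta}; column 3 has {alpha,delta}; that leaves eta.
At row 4, column 4: row 4 has {alpha,beta,gamma,epsilon,zeta,eta}; column 4 has {alpha,beta,gamma,epsilon,zeta,eta}; that leaves delta.
At row 6, column 1: row 6 has {beta,delta,zeta,eta}; column 1 has {alpha,beta,gamma,delta,zeta}; that leaves epsilon.
At row 6, column 3: row 6 has {beta,delta,epsilon,zeta,eta}; column 3 has {alpha,delta,eta}; that leaves gamma.
At row 6, column 5: row 6 has {beta,gamma,delta,epsilon,zeta,eta}; column 5 has {beta,delta,epsilon,zeta,eta}; that leaves alpha.
At row 1, column 3: row 1 has {alpha,beta,delta,epsilon,eta}; column 3 has {alpha,gamma,delta,eta}; that leaves zeta.
At row 1, column 5: row 1 has {alpha,beta,delta,epsilon,zeta,eta}; column 5 has {alpha,beta,delta,epsilon,zeta,eta}; that leaves gamma.
At row 2, column 1: row 2 has {alpha,beta,gamma,delta,zeta}; column 1 has {alpha,beta,gamma,delta,epsilon,zeta}; that leaves eta.
At row 2, column 3: row 2 has {alpha,beta,gamma,delta,zeta,eta}; column 3 has {alpha,gamma,delta,zeta,eta}; that leaves epsilon.
At row 3, column 3: row 3 has {alpha,gamma,delta,epsilon,zeta,eta}; column 3 has {alpha,gamma,delta,epsilon,zeta,eta}; that leaves beta.

alpha beta zeta epsilon gamma delta eta / eta delta epsilon zeta beta gamma alpha / delta epsilon beta alpha zeta eta gamma / beta gamma eta delta epsilon alpha zeta / zeta eta alpha gamma delta epsilon beta / epsilon zeta gamma eta alpha beta delta / gamma alpha delta beta eta zeta epsilon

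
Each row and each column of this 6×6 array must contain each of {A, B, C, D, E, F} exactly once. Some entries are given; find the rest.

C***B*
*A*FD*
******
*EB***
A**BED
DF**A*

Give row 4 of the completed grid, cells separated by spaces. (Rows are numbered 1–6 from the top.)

(r1,c2) = D
(r4,c1) = F
(r4,c5) = C
(r4,c6) = A
(r5,c2) = C
(r5,c3) = F
(r3,c2) = B
(r3,c5) = F
(r4,c4) = D

F E B D C A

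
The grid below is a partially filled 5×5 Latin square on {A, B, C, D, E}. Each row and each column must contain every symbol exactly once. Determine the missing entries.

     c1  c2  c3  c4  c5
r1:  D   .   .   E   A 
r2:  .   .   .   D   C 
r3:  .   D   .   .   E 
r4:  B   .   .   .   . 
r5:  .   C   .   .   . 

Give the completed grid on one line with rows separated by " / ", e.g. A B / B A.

row 1 has {A,D,E}; column 2 has {C,D} — only B is left for (r1,c2).
row 1 has {A,B,D,E}; column 3 is empty so far — only C is left for (r1,c3).
row 4 has {B}; column 5 has {A,C,E} — only D is left for (r4,c5).
row 5 has {C}; column 5 has {A,C,D,E} — only B is left for (r5,c5).
row 5 has {B,C}; column 4 has {D,E} — only A is left for (r5,c4).
row 4 has {B,D}; column 4 has {A,D,E} — only C is left for (r4,c4).
row 5 has {A,B,C}; column 1 has {B,D} — only E is left for (r5,c1).
row 5 has {A,B,C,E}; column 3 has {C} — only D is left for (r5,c3).
row 2 has {C,D}; column 1 has {B,D,E} — only A is left for (r2,c1).
row 2 has {A,C,D}; column 2 has {B,C,D} — only E is left for (r2,c2).
row 2 has {A,C,D,E}; column 3 has {C,D} — only B is left for (r2,c3).
row 3 has {D,E}; column 1 has {A,B,D,E} — only C is left for (r3,c1).
row 3 has {C,D,E}; column 3 has {B,C,D} — only A is left for (r3,c3).
row 3 has {A,C,D,E}; column 4 has {A,C,D,E} — only B is left for (r3,c4).
row 4 has {B,C,D}; column 2 has {B,C,D,E} — only A is left for (r4,c2).
row 4 has {A,B,C,D}; column 3 has {A,B,C,D} — only E is left for (r4,c3).

D B C E A / A E B D C / C D A B E / B A E C D / E C D A B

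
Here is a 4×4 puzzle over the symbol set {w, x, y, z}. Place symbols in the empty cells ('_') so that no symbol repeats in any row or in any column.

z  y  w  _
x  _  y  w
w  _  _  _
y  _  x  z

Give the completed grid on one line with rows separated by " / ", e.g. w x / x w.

At row 1, column 4: row 1 has {w,y,z}; column 4 has {w,z}; that leaves x.
At row 2, column 2: row 2 has {w,x,y}; column 2 has {y}; that leaves z.
At row 3, column 2: row 3 has {w}; column 2 has {y,z}; that leaves x.
At row 3, column 3: row 3 has {w,x}; column 3 has {w,x,y}; that leaves z.
At row 3, column 4: row 3 has {w,x,z}; column 4 has {w,x,z}; that leaves y.
At row 4, column 2: row 4 has {x,y,z}; column 2 has {x,y,z}; that leaves w.

z y w x / x z y w / w x z y / y w x z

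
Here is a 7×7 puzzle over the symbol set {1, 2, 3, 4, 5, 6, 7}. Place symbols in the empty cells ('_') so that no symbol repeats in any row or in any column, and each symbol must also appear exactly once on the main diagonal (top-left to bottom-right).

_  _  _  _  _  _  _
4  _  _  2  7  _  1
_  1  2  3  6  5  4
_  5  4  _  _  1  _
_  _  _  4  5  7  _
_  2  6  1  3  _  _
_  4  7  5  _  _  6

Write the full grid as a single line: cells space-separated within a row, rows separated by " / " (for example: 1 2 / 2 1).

Cell (r2,c2): row 2 has {1,2,4,7}; column 2 has {1,2,4,5}; the diagonal has {2,5,6} → 3.
Cell (r2,c3): row 2 has {1,2,3,4,7}; column 3 has {2,4,6,7} → 5.
Cell (r2,c6): row 2 has {1,2,3,4,5,7}; column 6 has {1,5,7} → 6.
Cell (r3,c1): row 3 has {1,2,3,4,5,6}; column 1 has {4} → 7.
Cell (r4,c4): row 4 has {1,4,5}; column 4 has {1,2,3,4,5}; the diagonal has {2,3,5,6} → 7.
Cell (r4,c5): row 4 has {1,4,5,7}; column 5 has {3,5,6,7} → 2.
Cell (r4,c7): row 4 has {1,2,4,5,7}; column 7 has {1,4,6} → 3.
Cell (r5,c2): row 5 has {4,5,7}; column 2 has {1,2,3,4,5} → 6.
Cell (r5,c7): row 5 has {4,5,6,7}; column 7 has {1,3,4,6} → 2.
Cell (r6,c1): row 6 has {1,2,3,6}; column 1 has {4,7} → 5.
Cell (r6,c6): row 6 has {1,2,3,5,6}; column 6 has {1,5,6,7}; the diagonal has {2,3,5,6,7} → 4.
Cell (r6,c7): row 6 has {1,2,3,4,5,6}; column 7 has {1,2,3,4,6} → 7.
Cell (r7,c5): row 7 has {4,5,6,7}; column 5 has {2,3,5,6,7} → 1.
Cell (r1,c1): row 1 is empty so far; column 1 has {4,5,7}; the diagonal has {2,3,4,5,6,7} → 1.
Cell (r1,c2): row 1 has {1}; column 2 has {1,2,3,4,5,6} → 7.
Cell (r1,c3): row 1 has {1,7}; column 3 has {2,4,5,6,7} → 3.
Cell (r1,c4): row 1 has {1,3,7}; column 4 has {1,2,3,4,5,7} → 6.
Cell (r1,c5): row 1 has {1,3,6,7}; column 5 has {1,2,3,5,6,7} → 4.
Cell (r1,c6): row 1 has {1,3,4,6,7}; column 6 has {1,4,5,6,7} → 2.
Cell (r1,c7): row 1 has {1,2,3,4,6,7}; column 7 has {1,2,3,4,6,7} → 5.
Cell (r4,c1): row 4 has {1,2,3,4,5,7}; column 1 has {1,4,5,7} → 6.
Cell (r5,c1): row 5 has {2,4,5,6,7}; column 1 has {1,4,5,6,7} → 3.
Cell (r5,c3): row 5 has {2,3,4,5,6,7}; column 3 has {2,3,4,5,6,7} → 1.
Cell (r7,c1): row 7 has {1,4,5,6,7}; column 1 has {1,3,4,5,6,7} → 2.
Cell (r7,c6): row 7 has {1,2,4,5,6,7}; column 6 has {1,2,4,5,6,7} → 3.

1 7 3 6 4 2 5 / 4 3 5 2 7 6 1 / 7 1 2 3 6 5 4 / 6 5 4 7 2 1 3 / 3 6 1 4 5 7 2 / 5 2 6 1 3 4 7 / 2 4 7 5 1 3 6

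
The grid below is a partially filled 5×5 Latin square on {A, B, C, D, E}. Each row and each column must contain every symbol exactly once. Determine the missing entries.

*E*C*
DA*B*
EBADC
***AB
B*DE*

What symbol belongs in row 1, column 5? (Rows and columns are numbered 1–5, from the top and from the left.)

Cell (r1,c1): row 1 has {C,E}; column 1 has {B,D,E} → A.
Cell (r1,c3): row 1 has {A,C,E}; column 3 has {A,D} → B.
Cell (r1,c5): row 1 has {A,B,C,E}; column 5 has {B,C} → D.

D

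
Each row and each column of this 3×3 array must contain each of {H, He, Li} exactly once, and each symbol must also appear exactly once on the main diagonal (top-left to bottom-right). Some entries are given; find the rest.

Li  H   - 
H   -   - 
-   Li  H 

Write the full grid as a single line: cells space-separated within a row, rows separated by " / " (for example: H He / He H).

Li H He / H He Li / He Li H

row 1 has {H,Li}; column 3 has {H} — only He is left for (r1,c3).
row 2 has {H}; column 2 has {H,Li}; the diagonal has {H,Li} — only He is left for (r2,c2).
row 2 has {H,He}; column 3 has {H,He} — only Li is left for (r2,c3).
row 3 has {H,Li}; column 1 has {H,Li} — only He is left for (r3,c1).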